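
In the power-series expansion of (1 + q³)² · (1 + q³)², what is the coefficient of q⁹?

(1 + q³)² has coefficients 1,0,0,2,0,0,1 for degrees 0…6.
(1 + q³)² has coefficients 1,0,0,2,0,0,1,0,0,0 for degrees 0…9.
[q⁹] = 1·0 + 2·1 + 1·2 = 4.

4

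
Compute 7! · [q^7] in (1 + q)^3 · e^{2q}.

The EGF product rule gives c_7 = Σ_{k_1+k_2=7} C(7; k_1,k_2) · ∏ g_i(k_i), where (1+q)^3 gives the falling factorial (3)_k; e^{2q} gives (2)^k.
g_1(k) for k = 0…7: 1, 3, 6, 6, 0, 0, 0, 0.
g_2(k) for k = 0…7: 1, 2, 4, 8, 16, 32, 64, 128.
c_7 = Σ_k C(7,k)·g_1(k)·g_2(7−k) = 1·1·128 + 7·3·64 + 21·6·32 + 35·6·16 = 128 + 1344 + 4032 + 3360 = 8864.

8864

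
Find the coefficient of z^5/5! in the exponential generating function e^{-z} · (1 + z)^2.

The EGF product rule gives c_5 = Σ_{k_1+k_2=5} C(5; k_1,k_2) · ∏ g_i(k_i), where e^{-z} gives (-1)^k; (1+z)^2 gives the falling factorial (2)_k.
g_1(k) for k = 0…5: 1, -1, 1, -1, 1, -1.
g_2(k) for k = 0…5: 1, 2, 2, 0, 0, 0.
c_5 = Σ_k C(5,k)·g_1(k)·g_2(5−k) = 10·(-1)·2 + 5·1·2 + 1·(-1)·1 = −20 + 10 − 1 = -11.

-11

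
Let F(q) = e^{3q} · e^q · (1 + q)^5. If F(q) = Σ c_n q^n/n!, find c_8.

The EGF product rule gives c_8 = Σ_{k_1+k_2+k_3=8} C(8; k_1,k_2,k_3) · ∏ g_i(k_i), where e^{3q} gives (3)^k; e^q gives (1)^k; (1+q)^5 gives the falling factorial (5)_k.
g_1(k) for k = 0…8: 1, 3, 9, 27, 81, 243, 729, 2187, 6561.
g_2(k) for k = 0…8: 1, 1, 1, 1, 1, 1, 1, 1, 1.
g_3(k) for k = 0…8: 1, 5, 20, 60, 120, 120, 0, 0, 0.
First combine the last two factors: h(k) = Σ_j C(k,j)·g_2(j)·g_3(k−j) for k = 0…8: 1, 6, 31, 136, 501, 1546, 4051, 9276, 19081.
c_8 = Σ_k C(8,k)·g_1(k)·h(8−k) = 1·1·19081 + 8·3·9276 + 28·9·4051 + 56·27·1546 + 70·81·501 + 56·243·136 + 28·729·31 + 8·2187·6 + 1·6561·1 = 19081 + 222624 + 1020852 + 2337552 + 2840670 + 1850688 + 632772 + 104976 + 6561 = 9035776.

9035776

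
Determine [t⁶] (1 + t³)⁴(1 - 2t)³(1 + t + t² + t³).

-6

(1 + t³)⁴ has coefficients 1,0,0,4,0,0,6 for degrees 0…6.
(1 - 2t)³ has coefficients 1,-6,12,-8,0,0,0 for degrees 0…6.
Finally multiplying by (1 + t + t² + t³), the product of all factors after the first has coefficients 1,-5,7,-1,-2,4,-8 for degrees 0…6.
[t⁶] = 1·(-8) + 4·(-1) + 6·1 = -6.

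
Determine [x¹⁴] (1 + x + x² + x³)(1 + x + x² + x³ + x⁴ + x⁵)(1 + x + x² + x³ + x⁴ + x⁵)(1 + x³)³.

(1 + x + x² + x³) has coefficients 1,1,1,1 for degrees 0…3.
(1 + x + x² + x³ + x⁴ + x⁵) has coefficients 1,1,1,1,1,1,0,0,0,0,0,0,0,0,0 for degrees 0…14.
Multiplying by (1 + x + x² + x³ + x⁴ + x⁵) gives running coefficients 1,2,3,4,5,6,5,4,3,2,1,0,0,0,0 for degrees 0…14.
Finally multiplying by (1 + x³)³, the product of all factors after the first has coefficients 1,2,3,7,11,15,20,25,30,30,30,30,25,20,15 for degrees 0…14.
[x¹⁴] = 1·15 + 1·20 + 1·25 + 1·30 = 90.

90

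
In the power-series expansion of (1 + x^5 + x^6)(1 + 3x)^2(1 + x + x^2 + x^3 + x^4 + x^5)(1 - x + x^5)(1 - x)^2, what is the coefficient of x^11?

4

(1 + x^5 + x^6) has coefficients 1,0,0,0,0,1,1 for degrees 0…6.
(1 + 3x)^2 has coefficients 1,6,9,0,0,0,0,0,0,0,0,0 for degrees 0…11.
Multiplying by (1 + x + x^2 + x^3 + x^4 + x^5) gives running coefficients 1,7,16,16,16,16,15,9,0,0,0,0 for degrees 0…11.
Multiplying by (1 - x + x^5) gives running coefficients 1,6,9,0,0,1,6,10,7,16,16,15 for degrees 0…11.
Finally multiplying by (1 - x)^2, the product of all factors after the first has coefficients 1,4,-2,-12,9,1,4,-1,-7,12,-9,-1 for degrees 0…11.
[x^11] = 1·(-1) + 1·4 + 1·1 = 4.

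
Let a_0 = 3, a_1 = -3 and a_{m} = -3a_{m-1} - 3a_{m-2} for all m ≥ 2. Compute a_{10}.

The ordinary generating function has denominator 1 + 3z + 3z^2.
Iterating the recurrence: a_0,…,a_{10} = 3, -3, 0, 9, -27, 54, -81, 81, 0, -243, 729.

729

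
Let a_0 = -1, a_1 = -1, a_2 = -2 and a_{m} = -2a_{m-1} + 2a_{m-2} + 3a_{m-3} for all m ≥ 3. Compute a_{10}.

The ordinary generating function has denominator 1 + 2t - 2t^2 - 3t^3.
Iterating the recurrence: a_0,…,a_{10} = -1, -1, -2, -1, -5, 2, -17, 23, -74, 143, -365.

-365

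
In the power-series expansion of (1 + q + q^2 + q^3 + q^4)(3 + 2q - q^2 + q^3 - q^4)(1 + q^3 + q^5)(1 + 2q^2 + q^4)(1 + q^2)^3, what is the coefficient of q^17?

-7

(1 + q + q^2 + q^3 + q^4) has coefficients 1,1,1,1,1 for degrees 0…4.
(3 + 2q - q^2 + q^3 - q^4) has coefficients 3,2,-1,1,-1,0,0,0,0,0,0,0,0,0,0,0,0,0 for degrees 0…17.
Multiplying by (1 + q^3 + q^5) gives running coefficients 3,2,-1,4,1,2,3,-2,1,-1,0,0,0,0,0,0,0,0 for degrees 0…17.
Multiplying by (1 + 2q^2 + q^4) gives running coefficients 3,2,5,8,2,12,4,6,8,-3,5,-4,1,-1,0,0,0,0 for degrees 0…17.
Finally multiplying by (1 + q^2)^3, the product of all factors after the first has coefficients 3,2,14,14,26,42,28,68,31,59,43,17,44,-16,26,-18,8,-7 for degrees 0…17.
[q^17] = 1·(-7) + 1·8 + 1·(-18) + 1·26 + 1·(-16) = -7.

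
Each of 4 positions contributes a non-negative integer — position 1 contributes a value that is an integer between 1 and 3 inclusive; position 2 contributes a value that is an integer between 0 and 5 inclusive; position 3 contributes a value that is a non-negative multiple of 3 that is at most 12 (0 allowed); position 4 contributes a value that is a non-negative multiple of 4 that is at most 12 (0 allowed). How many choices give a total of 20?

The generating function for the choices is (z + z^2 + z^3)·(1 + z + z^2 + z^3 + z^4 + z^5)·(1 + z^3 + z^6 + z^9 + z^12)·(1 + z^4 + z^8 + z^12); the count is [z^20].
(z + z^2 + z^3) has coefficients 0,1,1,1 for degrees 0…3.
(1 + z + z^2 + z^3 + z^4 + z^5) has coefficients 1,1,1,1,1,1,0,0,0,0,0,0,0,0,0,0,0,0,0,0,0 for degrees 0…20.
Multiplying by (1 + z^3 + z^6 + z^9 + z^12) gives running coefficients 1,1,1,2,2,2,2,2,2,2,2,2,2,2,2,1,1,1,0,0,0 for degrees 0…20.
Finally multiplying by (1 + z^4 + z^8 + z^12), the product of all factors after the first has coefficients 1,1,1,2,3,3,3,4,5,5,5,6,7,7,7,7,7,7,6,5,5 for degrees 0…20.
[z^20] = 1·5 + 1·6 + 1·7 = 18.

18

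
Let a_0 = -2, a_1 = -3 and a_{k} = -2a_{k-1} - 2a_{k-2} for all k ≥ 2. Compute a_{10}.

The ordinary generating function has denominator 1 + 2y + 2y^2.
Iterating the recurrence: a_0,…,a_{10} = -2, -3, 10, -14, 8, 12, -40, 56, -32, -48, 160.

160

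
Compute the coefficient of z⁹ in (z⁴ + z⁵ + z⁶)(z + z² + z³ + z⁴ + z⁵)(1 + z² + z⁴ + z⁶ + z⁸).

7

(z⁴ + z⁵ + z⁶) has coefficients 0,0,0,0,1,1,1 for degrees 0…6.
(z + z² + z³ + z⁴ + z⁵) has coefficients 0,1,1,1,1,1,0,0,0,0 for degrees 0…9.
Finally multiplying by (1 + z² + z⁴ + z⁶ + z⁸), the product of all factors after the first has coefficients 0,1,1,2,2,3,2,3,2,3 for degrees 0…9.
[z⁹] = 1·3 + 1·2 + 1·2 = 7.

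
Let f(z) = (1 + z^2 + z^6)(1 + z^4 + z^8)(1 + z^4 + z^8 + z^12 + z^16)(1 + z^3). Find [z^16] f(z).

(1 + z^2 + z^6) has coefficients 1,0,1,0,0,0,1 for degrees 0…6.
(1 + z^4 + z^8) has coefficients 1,0,0,0,1,0,0,0,1,0,0,0,0,0,0,0,0 for degrees 0…16.
Multiplying by (1 + z^4 + z^8 + z^12 + z^16) gives running coefficients 1,0,0,0,2,0,0,0,3,0,0,0,3,0,0,0,3 for degrees 0…16.
Finally multiplying by (1 + z^3), the product of all factors after the first has coefficients 1,0,0,1,2,0,0,2,3,0,0,3,3,0,0,3,3 for degrees 0…16.
[z^16] = 1·3 + 1·0 + 1·0 = 3.

3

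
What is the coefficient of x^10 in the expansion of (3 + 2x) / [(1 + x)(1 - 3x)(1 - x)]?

Partial fractions give a closed form: a_n = (1/8)·(-1)^n + (33/8)·3^n + (-5/4)·1^n.
At n = 10: a_10 = 243576.

243576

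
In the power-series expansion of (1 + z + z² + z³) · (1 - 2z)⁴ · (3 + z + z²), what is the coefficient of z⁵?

(1 + z + z² + z³) has coefficients 1,1,1,1 for degrees 0…3.
(1 - 2z)⁴ has coefficients 1,-8,24,-32,16,0 for degrees 0…5.
Finally multiplying by (3 + z + z²), the product of all factors after the first has coefficients 3,-23,65,-80,40,-16 for degrees 0…5.
[z⁵] = 1·(-16) + 1·40 + 1·(-80) + 1·65 = 9.

9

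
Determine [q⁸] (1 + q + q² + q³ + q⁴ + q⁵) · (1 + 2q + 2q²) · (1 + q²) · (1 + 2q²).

(1 + q + q² + q³ + q⁴ + q⁵) has coefficients 1,1,1,1,1,1 for degrees 0…5.
(1 + 2q + 2q²) has coefficients 1,2,2,0,0,0,0,0,0 for degrees 0…8.
Multiplying by (1 + q²) gives running coefficients 1,2,3,2,2,0,0,0,0 for degrees 0…8.
Finally multiplying by (1 + 2q²), the product of all factors after the first has coefficients 1,2,5,6,8,4,4,0,0 for degrees 0…8.
[q⁸] = 1·0 + 1·0 + 1·4 + 1·4 + 1·8 + 1·6 = 22.

22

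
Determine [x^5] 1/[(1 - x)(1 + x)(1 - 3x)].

The denominator gives the recurrence a_n = 3a_(n−1) + a_(n−2) − 3a_(n−3) for n ≥ 3; the numerator fixes a_0 = 1, a_1 = 3, a_2 = 10.
Iterating: 1, 3, 10, 30, 91, 273, so a_5 = 273.

273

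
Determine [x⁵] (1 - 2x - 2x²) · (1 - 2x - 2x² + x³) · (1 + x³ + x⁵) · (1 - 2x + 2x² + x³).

23

(1 - 2x - 2x²) has coefficients 1,-2,-2 for degrees 0…2.
(1 - 2x - 2x² + x³) has coefficients 1,-2,-2,1,0,0 for degrees 0…5.
Multiplying by (1 + x³ + x⁵) gives running coefficients 1,-2,-2,2,-2,-1 for degrees 0…5.
Finally multiplying by (1 - 2x + 2x² + x³), the product of all factors after the first has coefficients 1,-4,4,3,-12,5 for degrees 0…5.
[x⁵] = 1·5 − 2·(-12) − 2·3 = 23.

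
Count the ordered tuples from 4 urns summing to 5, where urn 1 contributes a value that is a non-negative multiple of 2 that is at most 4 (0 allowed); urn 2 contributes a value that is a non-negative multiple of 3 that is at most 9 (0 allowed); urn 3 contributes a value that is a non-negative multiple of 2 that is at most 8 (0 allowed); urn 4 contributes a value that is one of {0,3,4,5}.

5

The generating function for the choices is (1 + t² + t⁴)·(1 + t³ + t⁶ + t⁹)·(1 + t² + t⁴ + t⁶ + t⁸)·(1 + t³ + t⁴ + t⁵); the count is [t⁵].
(1 + t² + t⁴) has coefficients 1,0,1,0,1 for degrees 0…4.
(1 + t³ + t⁶ + t⁹) has coefficients 1,0,0,1,0,0 for degrees 0…5.
Multiplying by (1 + t² + t⁴ + t⁶ + t⁸) gives running coefficients 1,0,1,1,1,1 for degrees 0…5.
Finally multiplying by (1 + t³ + t⁴ + t⁵), the product of all factors after the first has coefficients 1,0,1,2,2,3 for degrees 0…5.
[t⁵] = 1·3 + 1·2 + 1·0 = 5.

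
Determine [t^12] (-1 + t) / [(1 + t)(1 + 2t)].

-12286

Partial fractions give a closed form: a_n = (2)·(-1)^n + (-3)·(-2)^n.
At n = 12: a_12 = -12286.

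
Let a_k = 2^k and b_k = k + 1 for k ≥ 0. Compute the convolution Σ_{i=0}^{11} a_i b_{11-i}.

8178

The convolution is the x^11 coefficient of A(x)B(x).
Σ = 1·12 + 2·11 + 4·10 + 8·9 + 16·8 + 32·7 + 64·6 + 128·5 + 256·4 + 512·3 + 1024·2 + 2048·1 = 8178.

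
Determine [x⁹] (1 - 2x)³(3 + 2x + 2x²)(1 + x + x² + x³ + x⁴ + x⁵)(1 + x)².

-42

(1 - 2x)³ has coefficients 1,-6,12,-8 for degrees 0…3.
(3 + 2x + 2x²) has coefficients 3,2,2,0,0,0,0,0,0,0 for degrees 0…9.
Multiplying by (1 + x + x² + x³ + x⁴ + x⁵) gives running coefficients 3,5,7,7,7,7,4,2,0,0 for degrees 0…9.
Finally multiplying by (1 + x)², the product of all factors after the first has coefficients 3,11,20,26,28,28,25,17,8,2 for degrees 0…9.
[x⁹] = 1·2 − 6·8 + 12·17 − 8·25 = -42.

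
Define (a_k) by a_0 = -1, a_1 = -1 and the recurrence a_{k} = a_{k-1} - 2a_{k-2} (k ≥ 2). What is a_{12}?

The ordinary generating function has denominator 1 - x + 2x^2.
Iterating the recurrence: a_0,…,a_{12} = -1, -1, 1, 3, 1, -5, -7, 3, 17, 11, -23, -45, 1.

1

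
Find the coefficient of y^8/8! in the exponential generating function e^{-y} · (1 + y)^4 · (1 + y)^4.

The EGF product rule gives c_8 = Σ_{k_1+k_2+k_3=8} C(8; k_1,k_2,k_3) · ∏ g_i(k_i), where e^{-y} gives (-1)^k; (1+y)^4 gives the falling factorial (4)_k; (1+y)^4 gives the falling factorial (4)_k.
g_1(k) for k = 0…8: 1, -1, 1, -1, 1, -1, 1, -1, 1.
g_2(k) for k = 0…8: 1, 4, 12, 24, 24, 0, 0, 0, 0.
g_3(k) for k = 0…8: 1, 4, 12, 24, 24, 0, 0, 0, 0.
First combine the last two factors: h(k) = Σ_j C(k,j)·g_2(j)·g_3(k−j) for k = 0…8: 1, 8, 56, 336, 1680, 6720, 20160, 40320, 40320.
c_8 = Σ_k C(8,k)·g_1(k)·h(8−k) = 1·1·40320 + 8·(-1)·40320 + 28·1·20160 + 56·(-1)·6720 + 70·1·1680 + 56·(-1)·336 + 28·1·56 + 8·(-1)·8 + 1·1·1 = 40320 − 322560 + 564480 − 376320 + 117600 − 18816 + 1568 − 64 + 1 = 6209.

6209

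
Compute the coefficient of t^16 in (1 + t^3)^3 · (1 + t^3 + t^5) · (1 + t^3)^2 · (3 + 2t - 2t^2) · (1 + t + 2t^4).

(1 + t^3)^3 has coefficients 1,0,0,3,0,0,3,0,0,1 for degrees 0…9.
(1 + t^3 + t^5) has coefficients 1,0,0,1,0,1,0,0,0,0,0,0,0,0,0,0,0 for degrees 0…16.
Multiplying by (1 + t^3)^2 gives running coefficients 1,0,0,3,0,1,3,0,2,1,0,1,0,0,0,0,0 for degrees 0…16.
Multiplying by (3 + 2t - 2t^2) gives running coefficients 3,2,-2,9,6,-3,11,4,0,7,-2,1,2,-2,0,0,0 for degrees 0…16.
Finally multiplying by (1 + t + 2t^4), the product of all factors after the first has coefficients 3,5,0,7,21,7,4,33,16,1,27,7,3,14,-6,2,4 for degrees 0…16.
[t^16] = 1·4 + 3·14 + 3·27 + 1·33 = 160.

160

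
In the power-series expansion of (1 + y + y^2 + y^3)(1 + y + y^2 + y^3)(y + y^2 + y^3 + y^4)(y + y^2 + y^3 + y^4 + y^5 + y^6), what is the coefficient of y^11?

44

(1 + y + y^2 + y^3) has coefficients 1,1,1,1 for degrees 0…3.
(1 + y + y^2 + y^3) has coefficients 1,1,1,1,0,0,0,0,0,0,0,0 for degrees 0…11.
Multiplying by (y + y^2 + y^3 + y^4) gives running coefficients 0,1,2,3,4,3,2,1,0,0,0,0 for degrees 0…11.
Finally multiplying by (y + y^2 + y^3 + y^4 + y^5 + y^6), the product of all factors after the first has coefficients 0,0,1,3,6,10,13,15,15,13,10,6 for degrees 0…11.
[y^11] = 1·6 + 1·10 + 1·13 + 1·15 = 44.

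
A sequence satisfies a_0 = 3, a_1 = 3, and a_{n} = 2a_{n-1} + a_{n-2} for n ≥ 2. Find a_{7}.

717

The ordinary generating function has denominator 1 - 2x - x^2.
Iterating the recurrence: a_0,…,a_{7} = 3, 3, 9, 21, 51, 123, 297, 717.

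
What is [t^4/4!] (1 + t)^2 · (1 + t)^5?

840

The EGF product rule gives c_4 = Σ_{k_1+k_2=4} C(4; k_1,k_2) · ∏ g_i(k_i), where (1+t)^2 gives the falling factorial (2)_k; (1+t)^5 gives the falling factorial (5)_k.
g_1(k) for k = 0…4: 1, 2, 2, 0, 0.
g_2(k) for k = 0…4: 1, 5, 20, 60, 120.
c_4 = Σ_k C(4,k)·g_1(k)·g_2(4−k) = 1·1·120 + 4·2·60 + 6·2·20 = 120 + 480 + 240 = 840.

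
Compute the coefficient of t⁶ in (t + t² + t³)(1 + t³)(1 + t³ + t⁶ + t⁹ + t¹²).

2

(t + t² + t³) has coefficients 0,1,1,1 for degrees 0…3.
(1 + t³) has coefficients 1,0,0,1,0,0,0 for degrees 0…6.
Finally multiplying by (1 + t³ + t⁶ + t⁹ + t¹²), the product of all factors after the first has coefficients 1,0,0,2,0,0,2 for degrees 0…6.
[t⁶] = 1·0 + 1·0 + 1·2 = 2.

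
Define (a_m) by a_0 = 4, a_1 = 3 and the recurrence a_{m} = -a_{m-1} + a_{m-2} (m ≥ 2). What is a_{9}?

The ordinary generating function has denominator 1 + z - z^2.
Iterating the recurrence: a_0,…,a_{9} = 4, 3, 1, 2, -1, 3, -4, 7, -11, 18.

18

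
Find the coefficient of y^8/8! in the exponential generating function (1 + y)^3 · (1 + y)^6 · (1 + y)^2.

The EGF product rule gives c_8 = Σ_{k_1+k_2+k_3=8} C(8; k_1,k_2,k_3) · ∏ g_i(k_i), where (1+y)^3 gives the falling factorial (3)_k; (1+y)^6 gives the falling factorial (6)_k; (1+y)^2 gives the falling factorial (2)_k.
g_1(k) for k = 0…8: 1, 3, 6, 6, 0, 0, 0, 0, 0.
g_2(k) for k = 0…8: 1, 6, 30, 120, 360, 720, 720, 0, 0.
g_3(k) for k = 0…8: 1, 2, 2, 0, 0, 0, 0, 0, 0.
First combine the last two factors: h(k) = Σ_j C(k,j)·g_2(j)·g_3(k−j) for k = 0…8: 1, 8, 56, 336, 1680, 6720, 20160, 40320, 40320.
c_8 = Σ_k C(8,k)·g_1(k)·h(8−k) = 1·1·40320 + 8·3·40320 + 28·6·20160 + 56·6·6720 = 40320 + 967680 + 3386880 + 2257920 = 6652800.

6652800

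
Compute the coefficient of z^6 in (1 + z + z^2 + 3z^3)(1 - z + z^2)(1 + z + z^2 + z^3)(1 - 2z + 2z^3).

(1 + z + z^2 + 3z^3) has coefficients 1,1,1,3 for degrees 0…3.
(1 - z + z^2) has coefficients 1,-1,1,0,0,0,0 for degrees 0…6.
Multiplying by (1 + z + z^2 + z^3) gives running coefficients 1,0,1,1,0,1,0 for degrees 0…6.
Finally multiplying by (1 - 2z + 2z^3), the product of all factors after the first has coefficients 1,-2,1,1,-2,3,0 for degrees 0…6.
[z^6] = 1·0 + 1·3 + 1·(-2) + 3·1 = 4.

4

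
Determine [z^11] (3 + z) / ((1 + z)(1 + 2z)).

-10238

Partial fractions give a closed form: a_n = (-2)·(-1)^n + (5)·(-2)^n.
At n = 11: a_11 = -10238.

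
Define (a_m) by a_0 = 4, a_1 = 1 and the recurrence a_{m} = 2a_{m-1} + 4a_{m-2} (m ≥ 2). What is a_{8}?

16000

The ordinary generating function has denominator 1 - 2t - 4t^2.
Iterating the recurrence: a_0,…,a_{8} = 4, 1, 18, 40, 152, 464, 1536, 4928, 16000.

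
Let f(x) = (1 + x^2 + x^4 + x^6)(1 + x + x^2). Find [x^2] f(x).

2

(1 + x^2 + x^4 + x^6) has coefficients 1,0,1 for degrees 0…2.
(1 + x + x^2) has coefficients 1,1,1 for degrees 0…2.
[x^2] = 1·1 + 1·1 = 2.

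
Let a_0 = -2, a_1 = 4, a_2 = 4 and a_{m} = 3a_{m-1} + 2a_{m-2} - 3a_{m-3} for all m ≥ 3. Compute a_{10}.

105802

The ordinary generating function has denominator 1 - 3t - 2t^2 + 3t^3.
Iterating the recurrence: a_0,…,a_{10} = -2, 4, 4, 26, 74, 262, 856, 2870, 9536, 31780, 105802.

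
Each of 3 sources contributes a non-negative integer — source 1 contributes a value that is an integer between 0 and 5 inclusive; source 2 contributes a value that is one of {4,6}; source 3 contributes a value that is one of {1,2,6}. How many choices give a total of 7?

The generating function for the choices is (1 + z + z² + z³ + z⁴ + z⁵)·(z⁴ + z⁶)·(z + z² + z⁶); the count is [z⁷].
(1 + z + z² + z³ + z⁴ + z⁵) has coefficients 1,1,1,1,1,1 for degrees 0…5.
(z⁴ + z⁶) has coefficients 0,0,0,0,1,0,1,0 for degrees 0…7.
Finally multiplying by (z + z² + z⁶), the product of all factors after the first has coefficients 0,0,0,0,0,1,1,1 for degrees 0…7.
[z⁷] = 1·1 + 1·1 + 1·1 + 1·0 + 1·0 + 1·0 = 3.

3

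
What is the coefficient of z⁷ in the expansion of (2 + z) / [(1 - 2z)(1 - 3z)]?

14669

Partial fractions give a closed form: a_n = (-5)·2^n + (7)·3^n.
At n = 7: a_7 = 14669.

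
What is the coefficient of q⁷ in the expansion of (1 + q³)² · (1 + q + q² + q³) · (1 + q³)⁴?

(1 + q³)² has coefficients 1,0,0,2,0,0,1 for degrees 0…6.
(1 + q + q² + q³) has coefficients 1,1,1,1,0,0,0,0 for degrees 0…7.
Finally multiplying by (1 + q³)⁴, the product of all factors after the first has coefficients 1,1,1,5,4,4,10,6 for degrees 0…7.
[q⁷] = 1·6 + 2·4 + 1·1 = 15.

15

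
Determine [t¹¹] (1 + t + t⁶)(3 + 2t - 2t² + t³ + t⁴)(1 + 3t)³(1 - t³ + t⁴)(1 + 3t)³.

(1 + t + t⁶) has coefficients 1,1,0,0,0,0,1 for degrees 0…6.
(3 + 2t - 2t² + t³ + t⁴) has coefficients 3,2,-2,1,1,0,0,0,0,0,0,0 for degrees 0…11.
Multiplying by (1 + 3t)³ gives running coefficients 3,29,97,118,10,-18,54,27,0,0,0,0 for degrees 0…11.
Multiplying by (1 - t³ + t⁴) gives running coefficients 3,29,97,115,-16,-86,33,135,28,-72,27,27 for degrees 0…11.
Finally multiplying by (1 + 3t)³, the product of all factors after the first has coefficients 3,56,439,1852,4421,5494,1932,-2322,-188,4716,3780,-918 for degrees 0…11.
[t¹¹] = 1·(-918) + 1·3780 + 1·5494 = 8356.

8356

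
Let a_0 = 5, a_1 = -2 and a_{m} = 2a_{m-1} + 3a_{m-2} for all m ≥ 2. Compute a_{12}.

398585

The ordinary generating function has denominator 1 - 2t - 3t^2.
Iterating the recurrence: a_0,…,a_{12} = 5, -2, 11, 16, 65, 178, 551, 1636, 4925, 14758, 44291, 132856, 398585.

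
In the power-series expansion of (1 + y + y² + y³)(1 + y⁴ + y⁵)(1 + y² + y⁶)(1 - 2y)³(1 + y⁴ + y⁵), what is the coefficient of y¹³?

(1 + y + y² + y³) has coefficients 1,1,1,1 for degrees 0…3.
(1 + y⁴ + y⁵) has coefficients 1,0,0,0,1,1,0,0,0,0,0,0,0,0 for degrees 0…13.
Multiplying by (1 + y² + y⁶) gives running coefficients 1,0,1,0,1,1,2,1,0,0,1,1,0,0 for degrees 0…13.
Multiplying by (1 - 2y)³ gives running coefficients 1,-6,13,-14,13,-13,8,-7,10,-4,-7,-5,6,4 for degrees 0…13.
Finally multiplying by (1 + y⁴ + y⁵), the product of all factors after the first has coefficients 1,-6,13,-14,14,-18,15,-8,9,-4,-12,-4,9,10 for degrees 0…13.
[y¹³] = 1·10 + 1·9 + 1·(-4) + 1·(-12) = 3.

3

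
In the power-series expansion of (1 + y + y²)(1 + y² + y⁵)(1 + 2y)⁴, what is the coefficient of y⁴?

105

(1 + y + y²) has coefficients 1,1,1 for degrees 0…2.
(1 + y² + y⁵) has coefficients 1,0,1,0,0 for degrees 0…4.
Finally multiplying by (1 + 2y)⁴, the product of all factors after the first has coefficients 1,8,25,40,40 for degrees 0…4.
[y⁴] = 1·40 + 1·40 + 1·25 = 105.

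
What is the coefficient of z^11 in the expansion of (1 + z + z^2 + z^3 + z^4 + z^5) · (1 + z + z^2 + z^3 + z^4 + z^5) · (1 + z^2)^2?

(1 + z + z^2 + z^3 + z^4 + z^5) has coefficients 1,1,1,1,1,1 for degrees 0…5.
(1 + z + z^2 + z^3 + z^4 + z^5) has coefficients 1,1,1,1,1,1,0,0,0,0,0,0 for degrees 0…11.
Finally multiplying by (1 + z^2)^2, the product of all factors after the first has coefficients 1,1,3,3,4,4,3,3,1,1,0,0 for degrees 0…11.
[z^11] = 1·0 + 1·0 + 1·1 + 1·1 + 1·3 + 1·3 = 8.

8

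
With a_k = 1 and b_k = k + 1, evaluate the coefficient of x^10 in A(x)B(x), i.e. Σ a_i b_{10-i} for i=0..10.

66

This is [x^10] in the product of the two ordinary generating functions.
Σ = 1·11 + 1·10 + 1·9 + 1·8 + 1·7 + 1·6 + 1·5 + 1·4 + 1·3 + 1·2 + 1·1 = 66.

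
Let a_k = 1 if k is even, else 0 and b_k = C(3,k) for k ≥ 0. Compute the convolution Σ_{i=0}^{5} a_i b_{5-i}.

The convolution is the x^5 coefficient of A(x)B(x).
Σ = 1·0 + 0·0 + 1·1 + 0·3 + 1·3 + 0·1 = 4.

4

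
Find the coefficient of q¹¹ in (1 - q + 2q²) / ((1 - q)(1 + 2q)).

The denominator gives the recurrence a_n = −a_(n−1) + 2a_(n−2) for n ≥ 3; the numerator fixes a_0 = 1, a_1 = -2, a_2 = 6.
Iterating: 1, -2, 6, -10, 22, -42, 86, -170, 342, -682, 1366, -2730, so a_11 = -2730.

-2730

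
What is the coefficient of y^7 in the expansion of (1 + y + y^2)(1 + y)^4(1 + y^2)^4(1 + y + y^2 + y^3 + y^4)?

425

(1 + y + y^2) has coefficients 1,1,1 for degrees 0…2.
(1 + y)^4 has coefficients 1,4,6,4,1,0,0,0 for degrees 0…7.
Multiplying by (1 + y^2)^4 gives running coefficients 1,4,10,20,31,40,44,40 for degrees 0…7.
Finally multiplying by (1 + y + y^2 + y^3 + y^4), the product of all factors after the first has coefficients 1,5,15,35,66,105,145,175 for degrees 0…7.
[y^7] = 1·175 + 1·145 + 1·105 = 425.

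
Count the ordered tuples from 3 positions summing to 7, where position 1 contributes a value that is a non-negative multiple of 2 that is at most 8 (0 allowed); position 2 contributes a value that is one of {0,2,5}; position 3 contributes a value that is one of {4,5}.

2

The generating function for the choices is (1 + q² + q⁴ + q⁶ + q⁸)·(1 + q² + q⁵)·(q⁴ + q⁵); the count is [q⁷].
(1 + q² + q⁴ + q⁶ + q⁸) has coefficients 1,0,1,0,1,0,1,0 for degrees 0…7.
(1 + q² + q⁵) has coefficients 1,0,1,0,0,1,0,0 for degrees 0…7.
Finally multiplying by (q⁴ + q⁵), the product of all factors after the first has coefficients 0,0,0,0,1,1,1,1 for degrees 0…7.
[q⁷] = 1·1 + 1·1 + 1·0 + 1·0 = 2.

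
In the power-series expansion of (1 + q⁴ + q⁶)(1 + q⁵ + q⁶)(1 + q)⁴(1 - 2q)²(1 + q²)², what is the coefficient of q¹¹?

(1 + q⁴ + q⁶) has coefficients 1,0,0,0,1,0,1 for degrees 0…6.
(1 + q⁵ + q⁶) has coefficients 1,0,0,0,0,1,1,0,0,0,0,0 for degrees 0…11.
Multiplying by (1 + q)⁴ gives running coefficients 1,4,6,4,1,1,5,10,10,5,1,0 for degrees 0…11.
Multiplying by (1 - 2q)² gives running coefficients 1,0,-6,-4,9,13,5,-6,-10,5,21,16 for degrees 0…11.
Finally multiplying by (1 + q²)², the product of all factors after the first has coefficients 1,0,-4,-4,-2,5,17,16,9,6,6,20 for degrees 0…11.
[q¹¹] = 1·20 + 1·16 + 1·5 = 41.

41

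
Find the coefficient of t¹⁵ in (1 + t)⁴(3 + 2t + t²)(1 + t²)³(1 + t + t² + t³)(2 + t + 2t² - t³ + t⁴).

(1 + t)⁴ has coefficients 1,4,6,4,1 for degrees 0…4.
(3 + 2t + t²) has coefficients 3,2,1,0,0,0,0,0,0,0,0,0,0,0,0,0 for degrees 0…15.
Multiplying by (1 + t²)³ gives running coefficients 3,2,10,6,12,6,6,2,1,0,0,0,0,0,0,0 for degrees 0…15.
Multiplying by (1 + t + t² + t³) gives running coefficients 3,5,15,21,30,34,30,26,15,9,3,1,0,0,0,0 for degrees 0…15.
Finally multiplying by (2 + t + 2t² - t³ + t⁴), the product of all factors after the first has coefficients 6,13,41,64,109,130,148,141,112,89,49,34,13,8,2,1 for degrees 0…15.
[t¹⁵] = 1·1 + 4·2 + 6·8 + 4·13 + 1·34 = 143.

143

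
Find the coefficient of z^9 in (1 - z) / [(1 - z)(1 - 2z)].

512

The denominator gives the recurrence a_n = 3a_(n−1) − 2a_(n−2) for n ≥ 3; the numerator fixes a_0 = 1, a_1 = 2, a_2 = 4.
Iterating: 1, 2, 4, 8, 16, 32, 64, 128, 256, 512, so a_9 = 512.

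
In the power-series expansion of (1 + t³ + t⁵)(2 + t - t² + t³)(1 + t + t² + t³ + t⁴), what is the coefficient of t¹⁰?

(1 + t³ + t⁵) has coefficients 1,0,0,1,0,1 for degrees 0…5.
(2 + t - t² + t³) has coefficients 2,1,-1,1,0,0,0,0,0,0,0 for degrees 0…10.
Finally multiplying by (1 + t + t² + t³ + t⁴), the product of all factors after the first has coefficients 2,3,2,3,3,1,0,1,0,0,0 for degrees 0…10.
[t¹⁰] = 1·0 + 1·1 + 1·1 = 2.

2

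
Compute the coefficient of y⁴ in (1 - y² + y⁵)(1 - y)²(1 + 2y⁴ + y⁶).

1

(1 - y² + y⁵) has coefficients 1,0,-1,0,0 for degrees 0…4.
(1 - y)² has coefficients 1,-2,1,0,0 for degrees 0…4.
Finally multiplying by (1 + 2y⁴ + y⁶), the product of all factors after the first has coefficients 1,-2,1,0,2 for degrees 0…4.
[y⁴] = 1·2 − 1·1 = 1.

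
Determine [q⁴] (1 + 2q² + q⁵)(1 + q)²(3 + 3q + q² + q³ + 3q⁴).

26

(1 + 2q² + q⁵) has coefficients 1,0,2,0,0 for degrees 0…4.
(1 + q)² has coefficients 1,2,1,0,0 for degrees 0…4.
Finally multiplying by (3 + 3q + q² + q³ + 3q⁴), the product of all factors after the first has coefficients 3,9,10,6,6 for degrees 0…4.
[q⁴] = 1·6 + 2·10 = 26.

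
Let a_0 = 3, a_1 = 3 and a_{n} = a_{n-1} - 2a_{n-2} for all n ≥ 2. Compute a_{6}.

The ordinary generating function has denominator 1 - t + 2t^2.
Iterating the recurrence: a_0,…,a_{6} = 3, 3, -3, -9, -3, 15, 21.

21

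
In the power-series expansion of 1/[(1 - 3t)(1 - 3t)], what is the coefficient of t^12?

6908733

The denominator gives the recurrence a_n = 6a_(n−1) − 9a_(n−2) for n ≥ 2; the numerator fixes a_0 = 1, a_1 = 6.
Iterating: 1, 6, 27, 108, 405, 1458, 5103, 17496, 59049, 196830, 649539, 2125764, 6908733, so a_12 = 6908733.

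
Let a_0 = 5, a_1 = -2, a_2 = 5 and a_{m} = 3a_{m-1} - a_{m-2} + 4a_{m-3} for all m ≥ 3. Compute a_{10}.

81338

The ordinary generating function has denominator 1 - 3x + x^2 - 4x^3.
Iterating the recurrence: a_0,…,a_{10} = 5, -2, 5, 37, 98, 277, 881, 2758, 8501, 26269, 81338.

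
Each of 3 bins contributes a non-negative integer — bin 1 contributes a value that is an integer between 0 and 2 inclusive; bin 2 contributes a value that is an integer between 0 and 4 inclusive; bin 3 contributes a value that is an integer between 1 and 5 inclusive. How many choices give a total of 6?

The generating function for the choices is (1 + t + t²)·(1 + t + t² + t³ + t⁴)·(t + t² + t³ + t⁴ + t⁵); the count is [t⁶].
(1 + t + t²) has coefficients 1,1,1 for degrees 0…2.
(1 + t + t² + t³ + t⁴) has coefficients 1,1,1,1,1,0,0 for degrees 0…6.
Finally multiplying by (t + t² + t³ + t⁴ + t⁵), the product of all factors after the first has coefficients 0,1,2,3,4,5,4 for degrees 0…6.
[t⁶] = 1·4 + 1·5 + 1·4 = 13.

13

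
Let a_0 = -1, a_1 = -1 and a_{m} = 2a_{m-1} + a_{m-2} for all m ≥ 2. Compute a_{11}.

-8119

The ordinary generating function has denominator 1 - 2t - t^2.
Iterating the recurrence: a_0,…,a_{11} = -1, -1, -3, -7, -17, -41, -99, -239, -577, -1393, -3363, -8119.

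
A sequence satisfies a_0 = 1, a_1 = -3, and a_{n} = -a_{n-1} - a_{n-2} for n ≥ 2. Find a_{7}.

-3

The ordinary generating function has denominator 1 + q + q^2.
Iterating the recurrence: a_0,…,a_{7} = 1, -3, 2, 1, -3, 2, 1, -3.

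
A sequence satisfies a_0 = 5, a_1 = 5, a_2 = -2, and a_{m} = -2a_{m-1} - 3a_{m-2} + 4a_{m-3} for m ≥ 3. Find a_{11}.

The ordinary generating function has denominator 1 + 2x + 3x^2 - 4x^3.
Iterating the recurrence: a_0,…,a_{11} = 5, 5, -2, 9, 8, -51, 114, -43, -460, 1505, -1802, -2751.

-2751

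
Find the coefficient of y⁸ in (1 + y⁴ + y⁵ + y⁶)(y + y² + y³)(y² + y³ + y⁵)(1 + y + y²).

(1 + y⁴ + y⁵ + y⁶) has coefficients 1,0,0,0,1,1,1 for degrees 0…6.
(y + y² + y³) has coefficients 0,1,1,1,0,0,0,0,0 for degrees 0…8.
Multiplying by (y² + y³ + y⁵) gives running coefficients 0,0,0,1,2,2,2,1,1 for degrees 0…8.
Finally multiplying by (1 + y + y²), the product of all factors after the first has coefficients 0,0,0,1,3,5,6,5,4 for degrees 0…8.
[y⁸] = 1·4 + 1·3 + 1·1 + 1·0 = 8.

8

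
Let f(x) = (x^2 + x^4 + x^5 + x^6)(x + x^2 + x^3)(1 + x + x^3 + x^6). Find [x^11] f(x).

4

(x^2 + x^4 + x^5 + x^6) has coefficients 0,0,1,0,1,1,1 for degrees 0…6.
(x + x^2 + x^3) has coefficients 0,1,1,1,0,0,0,0,0,0,0,0 for degrees 0…11.
Finally multiplying by (1 + x + x^3 + x^6), the product of all factors after the first has coefficients 0,1,2,2,2,1,1,1,1,1,0,0 for degrees 0…11.
[x^11] = 1·1 + 1·1 + 1·1 + 1·1 = 4.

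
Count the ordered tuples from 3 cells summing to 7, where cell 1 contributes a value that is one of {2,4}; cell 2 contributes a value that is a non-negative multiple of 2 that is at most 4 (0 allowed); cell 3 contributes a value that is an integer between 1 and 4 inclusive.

The generating function for the choices is (z^2 + z^4)·(1 + z^2 + z^4)·(z + z^2 + z^3 + z^4); the count is [z^7].
(z^2 + z^4) has coefficients 0,0,1,0,1 for degrees 0…4.
(1 + z^2 + z^4) has coefficients 1,0,1,0,1,0,0,0 for degrees 0…7.
Finally multiplying by (z + z^2 + z^3 + z^4), the product of all factors after the first has coefficients 0,1,1,2,2,2,2,1 for degrees 0…7.
[z^7] = 1·2 + 1·2 = 4.

4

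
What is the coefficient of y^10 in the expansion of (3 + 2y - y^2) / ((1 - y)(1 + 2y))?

1196

The denominator gives the recurrence a_n = −a_(n−1) + 2a_(n−2) for n ≥ 3; the numerator fixes a_0 = 3, a_1 = -1, a_2 = 6.
Iterating: 3, -1, 6, -8, 20, -36, 76, -148, 300, -596, 1196, so a_10 = 1196.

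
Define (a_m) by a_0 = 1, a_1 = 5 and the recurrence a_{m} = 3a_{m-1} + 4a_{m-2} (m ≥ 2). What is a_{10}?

1258291

The ordinary generating function has denominator 1 - 3q - 4q^2.
Iterating the recurrence: a_0,…,a_{10} = 1, 5, 19, 77, 307, 1229, 4915, 19661, 78643, 314573, 1258291.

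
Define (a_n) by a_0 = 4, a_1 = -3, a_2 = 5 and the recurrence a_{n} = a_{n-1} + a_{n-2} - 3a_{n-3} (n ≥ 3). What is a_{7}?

The ordinary generating function has denominator 1 - x - x^2 + 3x^3.
Iterating the recurrence: a_0,…,a_{7} = 4, -3, 5, -10, 4, -21, 13, -20.

-20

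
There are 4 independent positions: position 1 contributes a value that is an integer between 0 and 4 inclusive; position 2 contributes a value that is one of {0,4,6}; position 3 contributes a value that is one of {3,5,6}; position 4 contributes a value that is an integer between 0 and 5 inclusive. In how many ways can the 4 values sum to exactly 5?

The generating function for the choices is (1 + z + z² + z³ + z⁴)·(1 + z⁴ + z⁶)·(z³ + z⁵ + z⁶)·(1 + z + z² + z³ + z⁴ + z⁵); the count is [z⁵].
(1 + z + z² + z³ + z⁴) has coefficients 1,1,1,1,1 for degrees 0…4.
(1 + z⁴ + z⁶) has coefficients 1,0,0,0,1,0 for degrees 0…5.
Multiplying by (z³ + z⁵ + z⁶) gives running coefficients 0,0,0,1,0,1 for degrees 0…5.
Finally multiplying by (1 + z + z² + z³ + z⁴ + z⁵), the product of all factors after the first has coefficients 0,0,0,1,1,2 for degrees 0…5.
[z⁵] = 1·2 + 1·1 + 1·1 + 1·0 + 1·0 = 4.

4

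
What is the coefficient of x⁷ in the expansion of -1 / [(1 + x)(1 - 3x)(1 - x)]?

-2460

Partial fractions give a closed form: a_n = (-1/8)·(-1)^n + (-9/8)·3^n + (1/4)·1^n.
At n = 7: a_7 = -2460.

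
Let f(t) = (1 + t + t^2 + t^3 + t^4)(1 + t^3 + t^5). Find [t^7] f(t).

(1 + t + t^2 + t^3 + t^4) has coefficients 1,1,1,1,1 for degrees 0…4.
(1 + t^3 + t^5) has coefficients 1,0,0,1,0,1,0,0 for degrees 0…7.
[t^7] = 1·0 + 1·0 + 1·1 + 1·0 + 1·1 = 2.

2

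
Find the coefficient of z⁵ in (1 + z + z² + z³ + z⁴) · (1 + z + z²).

2

(1 + z + z² + z³ + z⁴) has coefficients 1,1,1,1,1 for degrees 0…4.
(1 + z + z²) has coefficients 1,1,1,0,0,0 for degrees 0…5.
[z⁵] = 1·0 + 1·0 + 1·0 + 1·1 + 1·1 = 2.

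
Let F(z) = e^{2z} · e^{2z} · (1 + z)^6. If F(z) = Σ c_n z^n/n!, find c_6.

The EGF product rule gives c_6 = Σ_{k_1+k_2+k_3=6} C(6; k_1,k_2,k_3) · ∏ g_i(k_i), where e^{2z} gives (2)^k; e^{2z} gives (2)^k; (1+z)^6 gives the falling factorial (6)_k.
g_1(k) for k = 0…6: 1, 2, 4, 8, 16, 32, 64.
g_2(k) for k = 0…6: 1, 2, 4, 8, 16, 32, 64.
g_3(k) for k = 0…6: 1, 6, 30, 120, 360, 720, 720.
First combine the last two factors: h(k) = Σ_j C(k,j)·g_2(j)·g_3(k−j) for k = 0…6: 1, 8, 58, 380, 2248, 12032, 58576.
c_6 = Σ_k C(6,k)·g_1(k)·h(6−k) = 1·1·58576 + 6·2·12032 + 15·4·2248 + 20·8·380 + 15·16·58 + 6·32·8 + 1·64·1 = 58576 + 144384 + 134880 + 60800 + 13920 + 1536 + 64 = 414160.

414160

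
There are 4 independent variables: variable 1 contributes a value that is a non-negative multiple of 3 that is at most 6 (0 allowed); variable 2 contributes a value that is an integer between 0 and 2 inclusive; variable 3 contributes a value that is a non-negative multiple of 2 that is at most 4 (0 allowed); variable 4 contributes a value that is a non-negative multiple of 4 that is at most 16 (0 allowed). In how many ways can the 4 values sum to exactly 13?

6

The generating function for the choices is (1 + y³ + y⁶)·(1 + y + y²)·(1 + y² + y⁴)·(1 + y⁴ + y⁸ + y¹² + y¹⁶); the count is [y¹³].
(1 + y³ + y⁶) has coefficients 1,0,0,1,0,0,1 for degrees 0…6.
(1 + y + y²) has coefficients 1,1,1,0,0,0,0,0,0,0,0,0,0,0 for degrees 0…13.
Multiplying by (1 + y² + y⁴) gives running coefficients 1,1,2,1,2,1,1,0,0,0,0,0,0,0 for degrees 0…13.
Finally multiplying by (1 + y⁴ + y⁸ + y¹² + y¹⁶), the product of all factors after the first has coefficients 1,1,2,1,3,2,3,1,3,2,3,1,3,2 for degrees 0…13.
[y¹³] = 1·2 + 1·3 + 1·1 = 6.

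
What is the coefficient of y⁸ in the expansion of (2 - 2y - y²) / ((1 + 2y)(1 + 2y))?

6208

The denominator gives the recurrence a_n = −4a_(n−1) − 4a_(n−2) for n ≥ 3; the numerator fixes a_0 = 2, a_1 = -10, a_2 = 31.
Iterating: 2, -10, 31, -84, 212, -512, 1200, -2752, 6208, so a_8 = 6208.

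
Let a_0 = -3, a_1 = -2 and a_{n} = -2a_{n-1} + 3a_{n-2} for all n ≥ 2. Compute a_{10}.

The ordinary generating function has denominator 1 + 2t - 3t^2.
Iterating the recurrence: a_0,…,a_{10} = -3, -2, -5, 4, -23, 58, -185, 544, -1643, 4918, -14765.

-14765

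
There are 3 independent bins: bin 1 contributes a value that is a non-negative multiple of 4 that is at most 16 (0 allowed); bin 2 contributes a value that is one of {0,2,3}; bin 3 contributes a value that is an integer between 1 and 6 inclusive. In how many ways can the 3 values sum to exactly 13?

The generating function for the choices is (1 + x⁴ + x⁸ + x¹² + x¹⁶)·(1 + x² + x³)·(x + x² + x³ + x⁴ + x⁵ + x⁶); the count is [x¹³].
(1 + x⁴ + x⁸ + x¹² + x¹⁶) has coefficients 1,0,0,0,1,0,0,0,1,0,0,0,1,0 for degrees 0…13.
(1 + x² + x³) has coefficients 1,0,1,1,0,0,0,0,0,0,0,0,0,0 for degrees 0…13.
Finally multiplying by (x + x² + x³ + x⁴ + x⁵ + x⁶), the product of all factors after the first has coefficients 0,1,1,2,3,3,3,2,2,1,0,0,0,0 for degrees 0…13.
[x¹³] = 1·0 + 1·1 + 1·3 + 1·1 = 5.

5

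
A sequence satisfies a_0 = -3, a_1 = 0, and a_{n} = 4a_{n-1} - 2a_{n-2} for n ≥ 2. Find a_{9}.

The ordinary generating function has denominator 1 - 4x + 2x^2.
Iterating the recurrence: a_0,…,a_{9} = -3, 0, 6, 24, 84, 288, 984, 3360, 11472, 39168.

39168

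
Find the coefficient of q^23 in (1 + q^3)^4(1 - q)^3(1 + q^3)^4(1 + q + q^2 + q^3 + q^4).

(1 + q^3)^4 has coefficients 1,0,0,4,0,0,6,0,0,4,0,0,1 for degrees 0…12.
(1 - q)^3 has coefficients 1,-3,3,-1,0,0,0,0,0,0,0,0,0,0,0,0,0,0,0,0,0,0,0,0 for degrees 0…23.
Multiplying by (1 + q^3)^4 gives running coefficients 1,-3,3,3,-12,12,2,-18,18,-2,-12,12,-3,-3,3,-1,0,0,0,0,0,0,0,0 for degrees 0…23.
Finally multiplying by (1 + q + q^2 + q^3 + q^4), the product of all factors after the first has coefficients 1,-2,1,4,-8,3,8,-13,2,12,-12,-2,13,-8,-3,8,-4,-1,2,-1,0,0,0,0 for degrees 0…23.
[q^23] = 1·0 + 4·0 + 6·(-1) + 4·(-3) + 1·(-2) = -20.

-20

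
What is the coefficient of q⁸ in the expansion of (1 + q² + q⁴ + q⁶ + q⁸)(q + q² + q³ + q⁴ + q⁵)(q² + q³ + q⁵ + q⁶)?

(1 + q² + q⁴ + q⁶ + q⁸) has coefficients 1,0,1,0,1,0,1,0,1 for degrees 0…8.
(q + q² + q³ + q⁴ + q⁵) has coefficients 0,1,1,1,1,1,0,0,0 for degrees 0…8.
Finally multiplying by (q² + q³ + q⁵ + q⁶), the product of all factors after the first has coefficients 0,0,0,1,2,2,3,4,3 for degrees 0…8.
[q⁸] = 1·3 + 1·3 + 1·2 + 1·0 + 1·0 = 8.

8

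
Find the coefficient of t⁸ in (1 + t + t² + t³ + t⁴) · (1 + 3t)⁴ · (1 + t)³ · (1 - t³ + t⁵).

(1 + t + t² + t³ + t⁴) has coefficients 1,1,1,1,1 for degrees 0…4.
(1 + 3t)⁴ has coefficients 1,12,54,108,81,0,0,0,0 for degrees 0…8.
Multiplying by (1 + t)³ gives running coefficients 1,15,93,307,579,621,351,81,0 for degrees 0…8.
Finally multiplying by (1 - t³ + t⁵), the product of all factors after the first has coefficients 1,15,93,306,564,529,59,-405,-314 for degrees 0…8.
[t⁸] = 1·(-314) + 1·(-405) + 1·59 + 1·529 + 1·564 = 433.

433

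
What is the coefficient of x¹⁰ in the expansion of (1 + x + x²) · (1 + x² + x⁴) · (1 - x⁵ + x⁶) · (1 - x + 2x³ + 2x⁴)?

2

(1 + x + x²) has coefficients 1,1,1 for degrees 0…2.
(1 + x² + x⁴) has coefficients 1,0,1,0,1,0,0,0,0,0,0 for degrees 0…10.
Multiplying by (1 - x⁵ + x⁶) gives running coefficients 1,0,1,0,1,-1,1,-1,1,-1,1 for degrees 0…10.
Finally multiplying by (1 - x + 2x³ + 2x⁴), the product of all factors after the first has coefficients 1,-1,1,1,3,0,4,0,2,-2,2 for degrees 0…10.
[x¹⁰] = 1·2 + 1·(-2) + 1·2 = 2.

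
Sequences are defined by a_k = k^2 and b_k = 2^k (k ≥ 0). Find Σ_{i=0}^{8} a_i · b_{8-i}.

The convolution is the t^8 coefficient of A(t)B(t).
Σ = 0·256 + 1·128 + 4·64 + 9·32 + 16·16 + 25·8 + 36·4 + 49·2 + 64·1 = 1434.

1434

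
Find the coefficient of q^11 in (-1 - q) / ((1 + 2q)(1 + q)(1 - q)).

1365

Partial fractions give a closed form: a_n = (-2/3)·(-2)^n + (-1/3)·1^n.
At n = 11: a_11 = 1365.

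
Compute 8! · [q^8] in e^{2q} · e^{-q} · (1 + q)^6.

93289

The EGF product rule gives c_8 = Σ_{k_1+k_2+k_3=8} C(8; k_1,k_2,k_3) · ∏ g_i(k_i), where e^{2q} gives (2)^k; e^{-q} gives (-1)^k; (1+q)^6 gives the falling factorial (6)_k.
g_1(k) for k = 0…8: 1, 2, 4, 8, 16, 32, 64, 128, 256.
g_2(k) for k = 0…8: 1, -1, 1, -1, 1, -1, 1, -1, 1.
g_3(k) for k = 0…8: 1, 6, 30, 120, 360, 720, 720, 0, 0.
First combine the last two factors: h(k) = Σ_j C(k,j)·g_2(j)·g_3(k−j) for k = 0…8: 1, 5, 19, 47, 37, -151, -185, 1091, -887.
c_8 = Σ_k C(8,k)·g_1(k)·h(8−k) = 1·1·(-887) + 8·2·1091 + 28·4·(-185) + 56·8·(-151) + 70·16·37 + 56·32·47 + 28·64·19 + 8·128·5 + 1·256·1 = −887 + 17456 − 20720 − 67648 + 41440 + 84224 + 34048 + 5120 + 256 = 93289.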